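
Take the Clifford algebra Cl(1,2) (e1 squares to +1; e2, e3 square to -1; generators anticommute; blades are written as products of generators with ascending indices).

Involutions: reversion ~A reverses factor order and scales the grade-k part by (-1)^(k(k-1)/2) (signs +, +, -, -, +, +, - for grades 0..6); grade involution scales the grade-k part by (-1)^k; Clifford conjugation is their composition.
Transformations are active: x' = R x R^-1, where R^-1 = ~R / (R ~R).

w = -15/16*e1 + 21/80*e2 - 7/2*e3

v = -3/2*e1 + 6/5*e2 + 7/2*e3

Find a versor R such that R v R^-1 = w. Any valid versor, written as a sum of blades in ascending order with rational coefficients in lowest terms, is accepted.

Here q(v) = q(w) = -286/25; the classical choice R = v + w = -39/16*e1 + 117/80*e2 then realises v -> w under the sandwich.
Answer: -39/16*e1 + 117/80*e2


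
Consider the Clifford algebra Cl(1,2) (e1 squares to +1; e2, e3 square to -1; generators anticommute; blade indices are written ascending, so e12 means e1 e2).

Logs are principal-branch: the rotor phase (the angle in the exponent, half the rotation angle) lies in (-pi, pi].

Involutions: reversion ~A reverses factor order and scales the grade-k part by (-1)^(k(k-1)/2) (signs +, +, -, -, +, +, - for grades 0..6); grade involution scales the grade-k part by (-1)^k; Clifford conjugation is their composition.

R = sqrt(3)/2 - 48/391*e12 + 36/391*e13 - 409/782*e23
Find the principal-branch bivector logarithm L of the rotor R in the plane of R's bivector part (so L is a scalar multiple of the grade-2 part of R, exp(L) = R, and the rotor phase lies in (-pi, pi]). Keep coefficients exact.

The scalar part of R is sqrt(3)/2, and that scalar determines the rotor phase on the principal branch; recovering the unit plane as bivector-part over sine of the phase gives L = phase * plane.
Concretely: cos(phase) = sqrt(3)/2 gives phase = ±pi/6, and since phase/sin(phase) is even the sign is immaterial: L = (phase/sin(phase)) * <R>_2 = (pi/3) * <R>_2.
Answer: -16*pi/391*e12 + 12*pi/391*e13 - 409*pi/2346*e23


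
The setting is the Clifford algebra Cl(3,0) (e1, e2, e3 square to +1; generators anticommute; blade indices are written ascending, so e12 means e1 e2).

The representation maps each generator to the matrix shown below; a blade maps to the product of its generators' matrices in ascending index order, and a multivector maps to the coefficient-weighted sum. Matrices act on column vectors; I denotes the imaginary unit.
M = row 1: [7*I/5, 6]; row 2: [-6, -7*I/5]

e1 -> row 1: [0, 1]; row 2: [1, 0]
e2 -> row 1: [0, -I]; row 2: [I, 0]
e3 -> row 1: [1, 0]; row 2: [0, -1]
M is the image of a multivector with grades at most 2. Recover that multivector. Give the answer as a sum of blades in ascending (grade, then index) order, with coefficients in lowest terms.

Method: 1, rho(e1), rho(e2), rho(e3) form a trace-orthogonal basis of the 2x2 complex matrices (tr(X Y) = 2 if X = Y, else 0), so M = m0*1 + m1*rho(e1) + m2*rho(e2) + m3*rho(e3) with m0 = tr(M)/2 = 0, m1 = tr(M rho(e1))/2 = 0, m2 = tr(M rho(e2))/2 = 6*I, m3 = tr(M rho(e3))/2 = 7*I/5.
Multiplying table entries, the bivector images are rho(e12) = I*rho(e3), rho(e13) = -I*rho(e2), rho(e23) = I*rho(e1); with real blade coefficients the real parts of m0..m3 are the coefficients of 1, e1, e2, e3 and the imaginary parts give the bivectors (e23: Im m1, e13: -Im m2, e12: Im m3).
Answer: 7/5*e12 - 6*e13


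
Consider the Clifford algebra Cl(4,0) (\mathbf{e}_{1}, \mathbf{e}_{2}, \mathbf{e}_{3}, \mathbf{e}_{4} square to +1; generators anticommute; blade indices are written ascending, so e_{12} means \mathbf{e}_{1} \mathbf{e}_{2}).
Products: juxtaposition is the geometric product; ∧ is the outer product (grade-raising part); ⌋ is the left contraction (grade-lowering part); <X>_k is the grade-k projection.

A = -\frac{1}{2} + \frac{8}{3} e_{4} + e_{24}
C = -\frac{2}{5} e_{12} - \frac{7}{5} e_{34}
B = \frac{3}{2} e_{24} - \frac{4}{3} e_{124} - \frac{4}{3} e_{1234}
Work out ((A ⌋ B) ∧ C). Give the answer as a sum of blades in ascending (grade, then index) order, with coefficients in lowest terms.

step 1: -\frac{3}{2} + \frac{4}{3} e_{1} - 4 e_{2} - \frac{32}{9} e_{12} - \frac{4}{3} e_{13} - \frac{3}{4} e_{24} + \frac{32}{9} e_{123} + \frac{2}{3} e_{124} + \frac{2}{3} e_{1234}
step 2: \frac{3}{5} e_{12} + \frac{21}{10} e_{34} - \frac{28}{15} e_{134} + \frac{28}{5} e_{234} + \frac{224}{45} e_{1234}
Answer: \frac{3}{5} e_{12} + \frac{21}{10} e_{34} - \frac{28}{15} e_{134} + \frac{28}{5} e_{234} + \frac{224}{45} e_{1234}


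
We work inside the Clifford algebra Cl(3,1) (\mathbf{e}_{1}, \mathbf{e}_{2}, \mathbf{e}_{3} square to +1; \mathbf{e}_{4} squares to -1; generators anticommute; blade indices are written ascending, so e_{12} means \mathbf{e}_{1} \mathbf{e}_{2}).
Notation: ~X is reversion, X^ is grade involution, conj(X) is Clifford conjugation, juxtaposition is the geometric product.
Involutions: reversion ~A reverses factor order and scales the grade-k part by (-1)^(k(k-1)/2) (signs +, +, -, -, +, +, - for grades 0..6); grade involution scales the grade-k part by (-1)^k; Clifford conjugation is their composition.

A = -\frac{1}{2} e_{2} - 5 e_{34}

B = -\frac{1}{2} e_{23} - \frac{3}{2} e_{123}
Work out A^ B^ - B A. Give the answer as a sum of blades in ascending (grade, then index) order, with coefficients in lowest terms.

first term: -\frac{1}{4} e_{3} - \frac{3}{4} e_{13} - \frac{5}{2} e_{24} + \frac{15}{2} e_{124}
second term: -\frac{1}{4} e_{3} - \frac{3}{4} e_{13} + \frac{5}{2} e_{24} + \frac{15}{2} e_{124}
Answer: -5 e_{24}


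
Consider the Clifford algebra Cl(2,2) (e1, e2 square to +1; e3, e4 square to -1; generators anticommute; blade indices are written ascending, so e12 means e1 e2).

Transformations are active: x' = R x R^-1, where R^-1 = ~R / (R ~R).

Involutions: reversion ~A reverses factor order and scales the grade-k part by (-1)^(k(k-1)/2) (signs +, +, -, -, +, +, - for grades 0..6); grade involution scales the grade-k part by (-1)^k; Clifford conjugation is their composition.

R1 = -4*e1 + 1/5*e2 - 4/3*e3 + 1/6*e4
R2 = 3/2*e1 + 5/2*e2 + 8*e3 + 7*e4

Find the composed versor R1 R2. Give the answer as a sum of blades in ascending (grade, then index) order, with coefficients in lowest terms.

Distribute over the terms of R1 (each basis-blade product reordered to ascending indices, repeated generators contracted through their squares):
(-4*e1) R2 = -6 - 10*e12 - 32*e13 - 28*e14
(1/5*e2) R2 = 1/2 - 3/10*e12 + 8/5*e23 + 7/5*e24
(-4/3*e3) R2 = 32/3 + 2*e13 + 10/3*e23 - 28/3*e34
(1/6*e4) R2 = -7/6 - 1/4*e14 - 5/12*e24 - 4/3*e34
Summing the partial products and collecting blades:
Answer: 4 - 103/10*e12 - 30*e13 - 113/4*e14 + 74/15*e23 + 59/60*e24 - 32/3*e34


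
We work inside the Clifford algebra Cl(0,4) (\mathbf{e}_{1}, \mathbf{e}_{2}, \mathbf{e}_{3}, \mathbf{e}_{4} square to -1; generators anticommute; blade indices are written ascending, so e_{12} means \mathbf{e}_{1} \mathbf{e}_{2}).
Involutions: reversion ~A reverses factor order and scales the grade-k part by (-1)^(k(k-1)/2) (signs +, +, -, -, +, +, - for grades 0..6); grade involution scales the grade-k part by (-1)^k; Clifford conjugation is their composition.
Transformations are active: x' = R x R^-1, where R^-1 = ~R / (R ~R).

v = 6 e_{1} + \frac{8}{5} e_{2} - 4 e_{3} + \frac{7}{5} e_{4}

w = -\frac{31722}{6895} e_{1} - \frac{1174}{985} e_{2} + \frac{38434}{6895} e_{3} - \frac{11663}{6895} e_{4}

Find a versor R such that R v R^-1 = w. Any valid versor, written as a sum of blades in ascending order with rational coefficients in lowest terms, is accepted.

The midline construction: v and w both square to -\frac{1413}{25}, so reflecting in their sum \frac{9648}{6895} e_{1} + \frac{402}{985} e_{2} + \frac{10854}{6895} e_{3} - \frac{402}{1379} e_{4} exchanges them.
Answer: \frac{9648}{6895} e_{1} + \frac{402}{985} e_{2} + \frac{10854}{6895} e_{3} - \frac{402}{1379} e_{4}


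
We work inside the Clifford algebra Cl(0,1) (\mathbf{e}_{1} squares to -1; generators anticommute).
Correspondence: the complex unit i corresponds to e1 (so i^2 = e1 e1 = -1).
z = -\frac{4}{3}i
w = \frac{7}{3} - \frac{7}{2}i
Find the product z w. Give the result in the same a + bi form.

In blades: z = -\frac{4}{3} e_{1}, w = \frac{7}{3} - \frac{7}{2} e_{1}.
Distribute z over w term by term (generator squares from the signature, products reordered to ascending indices): (-\frac{4}{3} e_{1})*w = -\frac{14}{3} - \frac{28}{9} e_{1}.
Sum: -\frac{14}{3} - \frac{28}{9} e_{1}; translating back through the correspondence:
Answer: -\frac{14}{3} - \frac{28}{9}i


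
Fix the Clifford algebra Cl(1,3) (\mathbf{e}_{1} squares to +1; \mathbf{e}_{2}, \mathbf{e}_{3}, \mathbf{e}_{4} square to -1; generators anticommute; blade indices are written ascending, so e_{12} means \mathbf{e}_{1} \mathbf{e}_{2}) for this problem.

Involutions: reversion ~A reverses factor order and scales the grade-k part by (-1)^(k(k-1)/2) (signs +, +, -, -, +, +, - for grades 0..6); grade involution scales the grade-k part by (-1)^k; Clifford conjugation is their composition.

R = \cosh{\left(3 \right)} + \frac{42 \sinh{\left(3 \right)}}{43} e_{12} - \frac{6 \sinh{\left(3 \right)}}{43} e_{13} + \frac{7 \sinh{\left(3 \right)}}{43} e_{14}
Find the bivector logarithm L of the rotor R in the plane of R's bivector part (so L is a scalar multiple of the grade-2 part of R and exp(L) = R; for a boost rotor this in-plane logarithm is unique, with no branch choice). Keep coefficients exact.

The scalar part of R is \cosh{\left(3 \right)}, which fixes the rapidity magnitude through cosh (cosh is even, so it cannot fix the sign — the bivector part carries that); dividing the bivector part by sinh of the rapidity gives the plane, and L = rapidity * plane, where the joint sign ambiguity of (rapidity, plane) cancels in the product.
Concretely: cosh(rapidity) = \cosh{\left(3 \right)} gives rapidity = ±3, and since rapidity/sinh(rapidity) is even the sign is immaterial: L = (rapidity/sinh(rapidity)) * <R>_2 = (\frac{3}{\sinh{\left(3 \right)}}) * <R>_2.
Answer: \frac{126}{43} e_{12} - \frac{18}{43} e_{13} + \frac{21}{43} e_{14}


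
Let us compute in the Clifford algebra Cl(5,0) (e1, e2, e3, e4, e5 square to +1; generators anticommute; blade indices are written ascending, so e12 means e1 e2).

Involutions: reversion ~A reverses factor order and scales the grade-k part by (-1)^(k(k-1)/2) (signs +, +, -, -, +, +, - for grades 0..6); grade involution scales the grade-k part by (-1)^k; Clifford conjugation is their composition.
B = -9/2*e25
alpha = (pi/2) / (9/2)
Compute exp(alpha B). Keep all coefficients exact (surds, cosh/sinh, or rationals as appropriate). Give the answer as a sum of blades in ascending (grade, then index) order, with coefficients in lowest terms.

B^2 = (-9/2)^2*(e25)^2 = 81/4*(-1) = -81/4 (a basis 2-blade squares to minus the product of its generators' squares).
B^2 = -81/4 — B^2 < 0, so the exponential closes trigonometrically: l = 9/2, alpha*l = pi/2, so exp(alpha B) = cos(pi/2) + (sin(pi/2)/(9/2))*B = 0 + (2/9)*B.
Answer: -e25


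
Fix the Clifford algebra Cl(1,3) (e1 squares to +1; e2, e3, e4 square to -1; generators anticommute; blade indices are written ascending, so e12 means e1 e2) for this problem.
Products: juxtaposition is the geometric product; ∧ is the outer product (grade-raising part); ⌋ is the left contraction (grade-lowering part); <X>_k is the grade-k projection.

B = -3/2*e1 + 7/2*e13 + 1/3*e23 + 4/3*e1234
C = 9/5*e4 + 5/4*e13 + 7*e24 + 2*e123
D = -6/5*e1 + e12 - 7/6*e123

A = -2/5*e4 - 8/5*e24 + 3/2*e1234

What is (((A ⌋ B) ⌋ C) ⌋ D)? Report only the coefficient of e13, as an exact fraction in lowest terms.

step 1: -2 - 32/15*e13 - 8/15*e123
step 2: -8/5 + 64/15*e2 - 18/5*e4 - 5/2*e13 - 14*e24 - 4*e123
step 3: -14/3 + 464/75*e1 - 35/12*e2 - 8/5*e12 - 224/45*e13 + 28/15*e123
Answer: -224/45


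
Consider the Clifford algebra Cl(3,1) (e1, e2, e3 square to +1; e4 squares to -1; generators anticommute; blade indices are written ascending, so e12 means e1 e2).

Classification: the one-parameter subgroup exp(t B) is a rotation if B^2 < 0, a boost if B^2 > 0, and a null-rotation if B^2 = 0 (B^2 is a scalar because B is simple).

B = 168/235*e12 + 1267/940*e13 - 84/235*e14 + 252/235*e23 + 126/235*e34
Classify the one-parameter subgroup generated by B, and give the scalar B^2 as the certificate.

B^2 term by term: the squares give (168/235)^2*(e12)^2 + (1267/940)^2*(e13)^2 + (-84/235)^2*(e14)^2 + (252/235)^2*(e23)^2 + (126/235)^2*(e34)^2 = 28224/55225*(-1) + 1605289/883600*(-1) + 7056/55225*(+1) + 63504/55225*(-1) + 15876/55225*(+1) = -49/16 (each basis 2-blade squares to minus the product of its generators' squares); cross terms between blades sharing an index anticommute and cancel; the commuting (index-disjoint) pairs give grade-4 terms 2*c*c'*(blade product), which cancel blade by blade — e1234: 42336/55225 - 42336/55225 = 0 — confirming B is simple. So B^2 = -49/16.
Answer: rotation, certificate B^2 = -49/16. The scalar -49/16 is the complete invariant here: its sign names the subgroup type.


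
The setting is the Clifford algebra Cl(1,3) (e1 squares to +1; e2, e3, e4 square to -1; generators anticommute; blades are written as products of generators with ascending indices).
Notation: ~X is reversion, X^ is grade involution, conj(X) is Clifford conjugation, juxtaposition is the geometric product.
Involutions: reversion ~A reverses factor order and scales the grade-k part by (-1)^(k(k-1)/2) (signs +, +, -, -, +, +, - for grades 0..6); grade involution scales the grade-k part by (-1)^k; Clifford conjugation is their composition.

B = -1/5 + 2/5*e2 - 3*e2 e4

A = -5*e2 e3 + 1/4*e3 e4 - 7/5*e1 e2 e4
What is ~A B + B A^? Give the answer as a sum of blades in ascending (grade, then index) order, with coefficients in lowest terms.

first term: 21/5*e1 + 2*e3 + 14/25*e1 e4 - 7/4*e2 e3 - 299/20*e3 e4 - 7/25*e1 e2 e4 - 1/10*e2 e3 e4
second term: 21/5*e1 + 2*e3 + 14/25*e1 e4 + 1/4*e2 e3 - 301/20*e3 e4 - 7/25*e1 e2 e4 + 1/10*e2 e3 e4
Answer: 42/5*e1 + 4*e3 + 28/25*e1 e4 - 3/2*e2 e3 - 30*e3 e4 - 14/25*e1 e2 e4


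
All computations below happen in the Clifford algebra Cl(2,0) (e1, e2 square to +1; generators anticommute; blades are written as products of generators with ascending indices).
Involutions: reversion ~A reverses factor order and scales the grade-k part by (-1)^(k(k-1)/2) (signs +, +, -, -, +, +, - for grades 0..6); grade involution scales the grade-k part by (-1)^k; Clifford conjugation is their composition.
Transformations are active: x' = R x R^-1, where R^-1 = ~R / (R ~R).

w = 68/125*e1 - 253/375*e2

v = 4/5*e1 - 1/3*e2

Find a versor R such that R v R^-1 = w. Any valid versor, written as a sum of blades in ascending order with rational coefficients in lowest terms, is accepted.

Construction: equal norms (both 169/225) license R = v + w = 168/125*e1 - 126/125*e2 — nothing changes along that direction, while (v - w)/2 changes sign, so v maps onto w.
Answer: 168/125*e1 - 126/125*e2


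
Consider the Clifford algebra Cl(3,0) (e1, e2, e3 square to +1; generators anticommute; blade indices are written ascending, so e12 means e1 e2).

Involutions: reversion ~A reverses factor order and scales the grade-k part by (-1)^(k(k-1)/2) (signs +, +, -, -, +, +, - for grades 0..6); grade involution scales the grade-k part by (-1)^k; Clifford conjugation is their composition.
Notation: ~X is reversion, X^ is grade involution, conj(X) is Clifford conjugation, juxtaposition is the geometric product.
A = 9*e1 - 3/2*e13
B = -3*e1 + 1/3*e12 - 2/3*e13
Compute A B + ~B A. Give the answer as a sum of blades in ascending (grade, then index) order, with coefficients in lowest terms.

first term: -28 + 3*e2 - 21/2*e3 - 1/2*e23
second term: -26 + 3*e2 - 3/2*e3 - 1/2*e23
Answer: -54 + 6*e2 - 12*e3 - e23


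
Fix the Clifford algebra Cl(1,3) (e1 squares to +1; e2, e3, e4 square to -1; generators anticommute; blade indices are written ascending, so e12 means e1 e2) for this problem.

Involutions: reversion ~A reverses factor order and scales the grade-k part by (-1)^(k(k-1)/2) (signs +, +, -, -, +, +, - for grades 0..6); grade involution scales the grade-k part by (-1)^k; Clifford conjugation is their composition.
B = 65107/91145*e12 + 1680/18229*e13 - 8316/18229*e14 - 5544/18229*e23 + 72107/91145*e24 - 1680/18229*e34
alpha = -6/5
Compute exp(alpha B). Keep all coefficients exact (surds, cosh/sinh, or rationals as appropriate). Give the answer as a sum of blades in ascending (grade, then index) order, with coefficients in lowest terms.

B^2 term by term: the squares give (65107/91145)^2*(e12)^2 + (1680/18229)^2*(e13)^2 + (-8316/18229)^2*(e14)^2 + (-5544/18229)^2*(e23)^2 + (72107/91145)^2*(e24)^2 + (-1680/18229)^2*(e34)^2 = 4238921449/8307411025*(+1) + 2822400/332296441*(+1) + 69155856/332296441*(+1) + 30735936/332296441*(-1) + 5199419449/8307411025*(-1) + 2822400/332296441*(-1) = 0 (each basis 2-blade squares to minus the product of its generators' squares); cross terms between blades sharing an index anticommute and cancel; the commuting (index-disjoint) pairs give grade-4 terms 2*c*c'*(blade product), which cancel blade by blade — e1234: -43751904/332296441 - 48455904/332296441 + 92207808/332296441 = 0 — confirming B is simple. So B^2 = 0.
B^2 = 0, hence only two terms survive: exp(alpha B) = 1 + alpha B (parabolic case).
Answer: 1 - 390642/455725*e12 - 2016/18229*e13 + 49896/91145*e14 + 33264/91145*e23 - 432642/455725*e24 + 2016/18229*e34


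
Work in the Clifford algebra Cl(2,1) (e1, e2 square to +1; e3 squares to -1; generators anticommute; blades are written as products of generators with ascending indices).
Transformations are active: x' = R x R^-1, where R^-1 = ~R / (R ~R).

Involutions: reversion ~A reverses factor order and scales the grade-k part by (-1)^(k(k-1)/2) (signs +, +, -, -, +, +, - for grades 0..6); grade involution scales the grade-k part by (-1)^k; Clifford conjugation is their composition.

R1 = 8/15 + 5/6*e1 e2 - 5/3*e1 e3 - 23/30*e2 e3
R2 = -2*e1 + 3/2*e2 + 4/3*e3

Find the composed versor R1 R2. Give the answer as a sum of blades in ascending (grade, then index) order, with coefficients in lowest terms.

Distribute over the terms of R2 (each basis-blade product reordered to ascending indices, repeated generators contracted through their squares):
R1 (-2*e1) = -16/15*e1 + 5/3*e2 - 10/3*e3 + 23/15*e1 e2 e3
R1 (3/2*e2) = 5/4*e1 + 4/5*e2 + 23/20*e3 + 5/2*e1 e2 e3
R1 (4/3*e3) = 20/9*e1 + 46/45*e2 + 32/45*e3 + 10/9*e1 e2 e3
Summing the partial products and collecting blades:
Answer: 433/180*e1 + 157/45*e2 - 53/36*e3 + 463/90*e1 e2 e3


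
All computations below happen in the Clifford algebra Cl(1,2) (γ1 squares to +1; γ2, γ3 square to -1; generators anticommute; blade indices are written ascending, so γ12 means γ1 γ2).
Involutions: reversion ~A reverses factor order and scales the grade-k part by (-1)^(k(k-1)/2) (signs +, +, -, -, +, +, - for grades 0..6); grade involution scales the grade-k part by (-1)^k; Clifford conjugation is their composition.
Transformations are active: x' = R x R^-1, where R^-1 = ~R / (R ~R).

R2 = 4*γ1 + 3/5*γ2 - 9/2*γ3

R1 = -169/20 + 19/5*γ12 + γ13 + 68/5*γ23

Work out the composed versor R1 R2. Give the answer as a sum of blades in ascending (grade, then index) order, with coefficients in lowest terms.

Distribute over the terms of R2 (each basis-blade product reordered to ascending indices, repeated generators contracted through their squares):
R1 (4*γ1) = -169/5*γ1 - 76/5*γ2 - 4*γ3 + 272/5*γ123
R1 (3/5*γ2) = -57/25*γ1 - 507/100*γ2 + 204/25*γ3 - 3/5*γ123
R1 (-9/2*γ3) = 9/2*γ1 + 306/5*γ2 + 1521/40*γ3 - 171/10*γ123
Summing the partial products and collecting blades:
Answer: -1579/50*γ1 + 4093/100*γ2 + 8437/200*γ3 + 367/10*γ123


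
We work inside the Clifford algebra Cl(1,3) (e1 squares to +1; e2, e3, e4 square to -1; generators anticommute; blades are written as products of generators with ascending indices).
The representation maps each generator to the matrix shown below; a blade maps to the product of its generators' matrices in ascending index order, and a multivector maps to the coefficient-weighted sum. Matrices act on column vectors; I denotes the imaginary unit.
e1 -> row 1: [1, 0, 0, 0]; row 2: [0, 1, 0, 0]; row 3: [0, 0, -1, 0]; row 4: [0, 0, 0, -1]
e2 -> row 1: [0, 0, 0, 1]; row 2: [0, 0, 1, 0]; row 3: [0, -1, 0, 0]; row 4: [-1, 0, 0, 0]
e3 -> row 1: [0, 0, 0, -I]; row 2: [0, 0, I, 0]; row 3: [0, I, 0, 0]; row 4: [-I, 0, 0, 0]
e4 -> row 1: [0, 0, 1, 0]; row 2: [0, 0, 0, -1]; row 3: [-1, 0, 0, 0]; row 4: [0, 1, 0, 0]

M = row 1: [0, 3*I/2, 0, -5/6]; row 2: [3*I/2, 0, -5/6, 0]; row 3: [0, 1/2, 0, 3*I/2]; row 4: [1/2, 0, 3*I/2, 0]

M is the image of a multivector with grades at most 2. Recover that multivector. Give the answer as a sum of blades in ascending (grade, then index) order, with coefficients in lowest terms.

Method: the blade images are trace-orthogonal — tr(rho(e_A) rho(e_B)^-1) = 4 if A = B and 0 otherwise — and rho(e_A)^-1 = (e_A)^2 * rho(e_A) with (e_A)^2 = +1 or -1, so the coefficient of e_A in the preimage is (e_A)^2 * tr(M rho(e_A))/4.
Nonzero projections over blades of grade <= 2: e2: (e2)^2 = -1, tr(M rho(e2)) = 8/3, coefficient -2/3; e1 e2: (e1 e2)^2 = +1, tr(M rho(e1 e2)) = -2/3, coefficient -1/6; e3 e4: (e3 e4)^2 = -1, tr(M rho(e3 e4)) = 6, coefficient -3/2. Every other blade of grade <= 2 projects to 0.
Answer: -2/3*e2 - 1/6*e1 e2 - 3/2*e3 e4


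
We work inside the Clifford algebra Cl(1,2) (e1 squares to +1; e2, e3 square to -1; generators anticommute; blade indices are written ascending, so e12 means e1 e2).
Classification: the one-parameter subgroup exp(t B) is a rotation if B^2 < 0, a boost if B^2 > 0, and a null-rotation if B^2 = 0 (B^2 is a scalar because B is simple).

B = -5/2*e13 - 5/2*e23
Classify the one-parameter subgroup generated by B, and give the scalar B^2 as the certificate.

B^2 term by term: the squares give (-5/2)^2*(e13)^2 + (-5/2)^2*(e23)^2 = 25/4*(+1) + 25/4*(-1) = 0 (each basis 2-blade squares to minus the product of its generators' squares); cross terms between blades sharing an index anticommute and cancel. So B^2 = 0.
Answer: null-rotation, certificate B^2 = 0. B^2 = 0 is basis-independent, so its sign is the whole story.


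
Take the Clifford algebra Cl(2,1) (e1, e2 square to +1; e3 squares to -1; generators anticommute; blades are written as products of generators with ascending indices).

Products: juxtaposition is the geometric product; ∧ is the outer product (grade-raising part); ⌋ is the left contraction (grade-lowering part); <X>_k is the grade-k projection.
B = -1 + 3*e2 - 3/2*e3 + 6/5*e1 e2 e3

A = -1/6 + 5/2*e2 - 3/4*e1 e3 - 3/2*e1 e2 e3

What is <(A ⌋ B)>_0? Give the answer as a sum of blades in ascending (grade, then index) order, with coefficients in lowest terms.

step 1: 88/15 + 2/5*e2 + 1/4*e3 - 3*e1 e3 - 1/5*e1 e2 e3
step 2: 88/15
Answer: 88/15


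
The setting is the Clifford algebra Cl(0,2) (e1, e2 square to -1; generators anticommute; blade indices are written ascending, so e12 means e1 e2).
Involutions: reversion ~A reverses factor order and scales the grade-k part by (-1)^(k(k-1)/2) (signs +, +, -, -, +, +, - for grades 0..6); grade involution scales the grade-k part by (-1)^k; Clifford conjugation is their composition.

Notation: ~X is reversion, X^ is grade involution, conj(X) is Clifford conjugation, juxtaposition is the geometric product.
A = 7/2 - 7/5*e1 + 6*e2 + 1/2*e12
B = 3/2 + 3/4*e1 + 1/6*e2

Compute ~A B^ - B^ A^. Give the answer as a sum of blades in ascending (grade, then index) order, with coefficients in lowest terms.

first term: 26/5 - 577/120*e1 + 211/24*e2 + 239/60*e12
second term: 53/10 - 73/120*e1 - 221/24*e2 + 329/60*e12
Answer: -1/10 - 21/5*e1 + 18*e2 - 3/2*e12


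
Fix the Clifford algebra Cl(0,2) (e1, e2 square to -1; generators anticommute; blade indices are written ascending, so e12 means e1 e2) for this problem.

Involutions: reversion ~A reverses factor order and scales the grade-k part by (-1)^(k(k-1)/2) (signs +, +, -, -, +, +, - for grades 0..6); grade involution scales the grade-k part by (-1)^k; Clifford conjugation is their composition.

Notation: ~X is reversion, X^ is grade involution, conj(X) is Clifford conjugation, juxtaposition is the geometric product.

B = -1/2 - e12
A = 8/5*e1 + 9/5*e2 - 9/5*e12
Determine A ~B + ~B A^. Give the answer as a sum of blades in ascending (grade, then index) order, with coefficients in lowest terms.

first term: 9/5 + e1 - 5/2*e2 + 9/10*e12
second term: 9/5 + 13/5*e1 - 7/10*e2 + 9/10*e12
Answer: 18/5 + 18/5*e1 - 16/5*e2 + 9/5*e12


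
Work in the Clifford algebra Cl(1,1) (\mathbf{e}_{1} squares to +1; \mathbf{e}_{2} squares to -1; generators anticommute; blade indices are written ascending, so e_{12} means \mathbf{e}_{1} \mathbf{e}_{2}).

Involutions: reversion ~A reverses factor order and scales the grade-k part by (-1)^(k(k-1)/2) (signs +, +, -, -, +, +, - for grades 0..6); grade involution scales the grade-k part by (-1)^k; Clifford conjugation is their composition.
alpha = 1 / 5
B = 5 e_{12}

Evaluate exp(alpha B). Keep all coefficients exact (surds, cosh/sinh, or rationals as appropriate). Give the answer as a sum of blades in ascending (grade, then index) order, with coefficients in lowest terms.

B^2 = (5)^2*(e_{12})^2 = 25*(+1) = 25 (a basis 2-blade squares to minus the product of its generators' squares).
B^2 = 25 — hyperbolic case — the even/odd split gives cosh and sinh: l = 5, alpha*l = 1, so exp(alpha B) = cosh(1) + (sinh(1)/5)*B = \cosh{\left(1 \right)} + (\frac{\sinh{\left(1 \right)}}{5})*B.
Answer: \cosh{\left(1 \right)} + \sinh{\left(1 \right)} e_{12}


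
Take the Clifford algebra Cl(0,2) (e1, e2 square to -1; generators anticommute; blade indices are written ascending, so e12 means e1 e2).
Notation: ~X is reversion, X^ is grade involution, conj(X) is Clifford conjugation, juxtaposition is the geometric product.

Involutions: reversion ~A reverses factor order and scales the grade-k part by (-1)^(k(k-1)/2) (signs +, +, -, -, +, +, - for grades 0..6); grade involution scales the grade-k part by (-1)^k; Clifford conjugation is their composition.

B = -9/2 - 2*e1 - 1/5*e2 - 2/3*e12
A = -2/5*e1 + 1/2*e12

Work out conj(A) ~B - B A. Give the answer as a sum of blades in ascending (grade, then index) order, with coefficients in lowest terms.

first term: 17/15 - 19/10*e1 + 11/15*e2 + 217/100*e12
second term: -7/15 + 17/10*e1 + 19/15*e2 - 233/100*e12
Answer: 8/5 - 18/5*e1 - 8/15*e2 + 9/2*e12


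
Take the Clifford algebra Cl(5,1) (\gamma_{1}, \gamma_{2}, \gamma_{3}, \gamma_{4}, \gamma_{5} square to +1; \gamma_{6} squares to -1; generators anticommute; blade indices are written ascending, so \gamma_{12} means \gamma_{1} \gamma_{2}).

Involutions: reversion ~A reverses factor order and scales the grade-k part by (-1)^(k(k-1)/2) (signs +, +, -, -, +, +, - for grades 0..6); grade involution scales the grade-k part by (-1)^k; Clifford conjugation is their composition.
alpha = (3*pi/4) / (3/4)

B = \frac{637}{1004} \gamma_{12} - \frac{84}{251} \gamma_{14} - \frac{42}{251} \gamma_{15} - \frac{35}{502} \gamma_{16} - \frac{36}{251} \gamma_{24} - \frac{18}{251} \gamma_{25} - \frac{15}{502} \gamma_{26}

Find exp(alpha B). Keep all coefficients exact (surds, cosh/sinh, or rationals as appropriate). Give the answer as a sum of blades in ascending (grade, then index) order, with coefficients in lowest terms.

B^2 term by term: the squares give (\frac{637}{1004})^2*(\gamma_{12})^2 + (-\frac{84}{251})^2*(\gamma_{14})^2 + (-\frac{42}{251})^2*(\gamma_{15})^2 + (-\frac{35}{502})^2*(\gamma_{16})^2 + (-\frac{36}{251})^2*(\gamma_{24})^2 + (-\frac{18}{251})^2*(\gamma_{25})^2 + (-\frac{15}{502})^2*(\gamma_{26})^2 = \frac{405769}{1008016}*(-1) + \frac{7056}{63001}*(-1) + \frac{1764}{63001}*(-1) + \frac{1225}{252004}*(+1) + \frac{1296}{63001}*(-1) + \frac{324}{63001}*(-1) + \frac{225}{252004}*(+1) = -\frac{9}{16} (each basis 2-blade squares to minus the product of its generators' squares); cross terms between blades sharing an index anticommute and cancel; the commuting (index-disjoint) pairs give grade-4 terms 2*c*c'*(blade product), which cancel blade by blade — \gamma_{1245}: -\frac{3024}{63001} + \frac{3024}{63001} = 0; \gamma_{1246}: -\frac{1260}{63001} + \frac{1260}{63001} = 0; \gamma_{1256}: -\frac{630}{63001} + \frac{630}{63001} = 0 — confirming B is simple. So B^2 = -\frac{9}{16}.
B^2 = -\frac{9}{16} — the negative square puts this in the circular regime; l = \frac{3}{4}, alpha*l = \frac{3 \pi}{4}, so exp(alpha B) = cos(\frac{3 \pi}{4}) + (sin(\frac{3 \pi}{4})/(\frac{3}{4}))*B = - \frac{\sqrt{2}}{2} + (\frac{2 \sqrt{2}}{3})*B.
Answer: - \frac{\sqrt{2}}{2} + \frac{637 \sqrt{2}}{1506} \gamma_{12} - \frac{56 \sqrt{2}}{251} \gamma_{14} - \frac{28 \sqrt{2}}{251} \gamma_{15} - \frac{35 \sqrt{2}}{753} \gamma_{16} - \frac{24 \sqrt{2}}{251} \gamma_{24} - \frac{12 \sqrt{2}}{251} \gamma_{25} - \frac{5 \sqrt{2}}{251} \gamma_{26}


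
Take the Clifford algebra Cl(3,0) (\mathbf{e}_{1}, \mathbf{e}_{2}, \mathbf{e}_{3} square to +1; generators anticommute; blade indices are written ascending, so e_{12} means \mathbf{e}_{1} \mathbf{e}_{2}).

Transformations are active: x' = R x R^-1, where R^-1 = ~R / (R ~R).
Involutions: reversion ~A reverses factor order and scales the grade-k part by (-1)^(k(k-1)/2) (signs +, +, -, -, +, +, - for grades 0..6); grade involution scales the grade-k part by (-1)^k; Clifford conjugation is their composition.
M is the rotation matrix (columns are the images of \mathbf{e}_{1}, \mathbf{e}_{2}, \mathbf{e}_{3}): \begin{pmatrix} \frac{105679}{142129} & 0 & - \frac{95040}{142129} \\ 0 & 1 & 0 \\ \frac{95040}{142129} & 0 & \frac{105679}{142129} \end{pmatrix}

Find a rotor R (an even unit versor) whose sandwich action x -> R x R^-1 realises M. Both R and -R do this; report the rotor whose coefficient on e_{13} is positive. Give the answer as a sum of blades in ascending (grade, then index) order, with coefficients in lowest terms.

Method: write R = a + b12*e_{12} + b13*e_{13} + b23*e_{23} with a^2 + b12^2 + b13^2 + b23^2 = 1 (so R^-1 = ~R). Expanding the columns R e_j ~R gives tr M = 4a^2 - 1 and, from the antisymmetric part, M21 - M12 = -4a*b12, M13 - M31 = 4a*b13, M32 - M23 = -4a*b23.
Here tr M = \frac{353487}{142129}, so a^2 = (1 + tr M)/4 = \frac{123904}{142129} and a = ±\frac{352}{377}. Taking a = \frac{352}{377}: M21 - M12 = 0, M13 - M31 = -\frac{190080}{142129}, M32 - M23 = 0, giving b12 = 0, b13 = -\frac{135}{377}, b23 = 0, i.e. R = \frac{352}{377} - \frac{135}{377} e_{13}.
Its e_{13} coefficient is negative, so report the other preimage -R.
Answer: -\frac{352}{377} + \frac{135}{377} e_{13}. Note: both R and -R realise this M (trace \frac{353487}{142129}); the covering map identifies them, and the e_{13}-coefficient sign is the tie-breaker.


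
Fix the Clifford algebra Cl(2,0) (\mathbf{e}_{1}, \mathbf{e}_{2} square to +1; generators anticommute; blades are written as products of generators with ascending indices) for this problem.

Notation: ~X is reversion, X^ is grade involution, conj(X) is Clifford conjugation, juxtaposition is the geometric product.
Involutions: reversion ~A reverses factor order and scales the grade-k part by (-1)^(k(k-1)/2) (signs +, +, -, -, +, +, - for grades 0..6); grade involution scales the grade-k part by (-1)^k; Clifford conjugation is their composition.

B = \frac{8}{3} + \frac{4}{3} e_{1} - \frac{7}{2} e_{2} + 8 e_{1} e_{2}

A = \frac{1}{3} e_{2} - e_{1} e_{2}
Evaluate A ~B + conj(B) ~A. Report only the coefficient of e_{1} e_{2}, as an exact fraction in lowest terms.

first term: -\frac{55}{6} + \frac{37}{6} e_{1} + \frac{20}{9} e_{2} - \frac{28}{9} e_{1} e_{2}
second term: \frac{55}{6} - \frac{37}{6} e_{1} - \frac{4}{9} e_{2} + \frac{20}{9} e_{1} e_{2}
Answer: -\frac{8}{9}


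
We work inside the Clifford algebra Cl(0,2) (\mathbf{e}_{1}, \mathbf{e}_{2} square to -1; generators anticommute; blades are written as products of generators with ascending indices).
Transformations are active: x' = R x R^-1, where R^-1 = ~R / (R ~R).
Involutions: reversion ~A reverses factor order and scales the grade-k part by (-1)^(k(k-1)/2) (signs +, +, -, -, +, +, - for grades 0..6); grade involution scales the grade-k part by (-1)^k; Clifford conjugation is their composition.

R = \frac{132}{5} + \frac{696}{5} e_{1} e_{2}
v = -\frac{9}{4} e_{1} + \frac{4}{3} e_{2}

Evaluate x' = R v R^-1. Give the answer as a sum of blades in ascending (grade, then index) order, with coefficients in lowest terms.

~R = \frac{132}{5} - \frac{696}{5} e_{1} e_{2}, and R ~R = \frac{100368}{5}, so R^-1 = ~R / (\frac{100368}{5}).
R v = -245 e_{1} - 278 e_{2}
Answer: \frac{13429}{8364} e_{1} - \frac{1439}{697} e_{2}


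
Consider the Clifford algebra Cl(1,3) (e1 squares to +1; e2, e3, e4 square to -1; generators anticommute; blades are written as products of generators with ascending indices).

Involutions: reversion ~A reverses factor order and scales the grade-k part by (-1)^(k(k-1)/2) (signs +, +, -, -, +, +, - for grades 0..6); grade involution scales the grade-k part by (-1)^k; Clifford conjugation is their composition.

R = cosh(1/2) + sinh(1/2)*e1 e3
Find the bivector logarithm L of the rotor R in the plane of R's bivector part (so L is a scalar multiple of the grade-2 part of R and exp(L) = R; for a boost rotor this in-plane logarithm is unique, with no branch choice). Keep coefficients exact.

The scalar part of R is cosh(1/2), which determines |rapidity| via cosh; the sign lives in the bivector part, and pairing them (bivector part over sinh of the rapidity = the plane) gives the unique in-plane L = rapidity * plane.
Concretely: cosh(rapidity) = cosh(1/2) gives rapidity = ±1/2, and since rapidity/sinh(rapidity) is even the sign is immaterial: L = (rapidity/sinh(rapidity)) * <R>_2 = (1/(2*sinh(1/2))) * <R>_2.
Answer: 1/2*e1 e3


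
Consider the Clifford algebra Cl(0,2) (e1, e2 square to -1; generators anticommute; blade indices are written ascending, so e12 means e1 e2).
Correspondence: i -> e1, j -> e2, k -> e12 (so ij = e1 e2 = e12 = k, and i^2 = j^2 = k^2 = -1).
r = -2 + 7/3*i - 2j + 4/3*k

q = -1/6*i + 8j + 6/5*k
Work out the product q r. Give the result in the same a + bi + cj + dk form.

In blades: q = -1/6*e1 + 8*e2 + 6/5*e12, r = -2 + 7/3*e1 - 2*e2 + 4/3*e12.
Distribute q over r term by term (generator squares from the signature, products reordered to ascending indices): (-1/6*e1)*r = 7/18 + 1/3*e1 + 2/9*e2 + 1/3*e12; (8*e2)*r = 16 + 32/3*e1 - 16*e2 - 56/3*e12; (6/5*e12)*r = -8/5 + 12/5*e1 + 14/5*e2 - 12/5*e12.
Sum: 1331/90 + 67/5*e1 - 584/45*e2 - 311/15*e12; translating back through the correspondence:
Answer: 1331/90 + 67/5*i - 584/45*j - 311/15*k


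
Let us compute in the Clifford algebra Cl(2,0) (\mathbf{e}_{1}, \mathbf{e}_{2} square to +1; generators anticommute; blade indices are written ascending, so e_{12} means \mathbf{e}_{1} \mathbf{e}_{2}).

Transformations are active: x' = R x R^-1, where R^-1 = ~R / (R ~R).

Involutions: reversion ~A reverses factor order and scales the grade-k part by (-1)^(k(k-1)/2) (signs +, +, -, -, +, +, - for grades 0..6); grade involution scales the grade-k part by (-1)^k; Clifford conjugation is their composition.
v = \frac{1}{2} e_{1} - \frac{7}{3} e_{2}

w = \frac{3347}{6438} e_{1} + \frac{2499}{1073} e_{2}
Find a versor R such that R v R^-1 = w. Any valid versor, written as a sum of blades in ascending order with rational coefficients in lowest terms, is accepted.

Why this works: both vectors square to \frac{205}{36}, so q(v) = q(w) and R = v + w = \frac{3283}{3219} e_{1} - \frac{14}{3219} e_{2} carries v to w — its own direction survives, the complement (v - w)/2 flips.
Answer: \frac{3283}{3219} e_{1} - \frac{14}{3219} e_{2}


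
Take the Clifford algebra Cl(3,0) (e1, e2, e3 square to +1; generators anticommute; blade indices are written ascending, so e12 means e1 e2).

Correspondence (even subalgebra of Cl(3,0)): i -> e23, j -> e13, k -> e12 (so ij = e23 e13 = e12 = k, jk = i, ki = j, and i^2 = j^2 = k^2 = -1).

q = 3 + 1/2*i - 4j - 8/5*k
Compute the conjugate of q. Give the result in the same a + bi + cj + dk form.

In blades: q = 3 - 8/5*e12 - 4*e13 + 1/2*e23.
Quaternion conjugation is reversion on the even subalgebra: the scalar is fixed and every grade-2 blade flips sign, giving 3 + 8/5*e12 + 4*e13 - 1/2*e23; translating back:
Answer: 3 - 1/2*i + 4j + 8/5*k


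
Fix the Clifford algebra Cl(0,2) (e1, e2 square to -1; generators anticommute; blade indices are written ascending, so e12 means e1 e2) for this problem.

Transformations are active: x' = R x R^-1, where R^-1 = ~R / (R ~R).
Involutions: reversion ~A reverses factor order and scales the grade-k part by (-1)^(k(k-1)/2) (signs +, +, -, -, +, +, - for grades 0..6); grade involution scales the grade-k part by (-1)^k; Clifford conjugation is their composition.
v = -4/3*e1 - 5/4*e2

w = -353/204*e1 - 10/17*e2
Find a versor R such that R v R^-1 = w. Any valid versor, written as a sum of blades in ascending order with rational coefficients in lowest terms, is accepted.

Sketch: the shared square -481/144 makes R = v + w = -625/204*e1 - 125/68*e2 the natural versor; its sandwich fixes that direction, negates (v - w)/2, and sends v to w.
Answer: -625/204*e1 - 125/68*e2


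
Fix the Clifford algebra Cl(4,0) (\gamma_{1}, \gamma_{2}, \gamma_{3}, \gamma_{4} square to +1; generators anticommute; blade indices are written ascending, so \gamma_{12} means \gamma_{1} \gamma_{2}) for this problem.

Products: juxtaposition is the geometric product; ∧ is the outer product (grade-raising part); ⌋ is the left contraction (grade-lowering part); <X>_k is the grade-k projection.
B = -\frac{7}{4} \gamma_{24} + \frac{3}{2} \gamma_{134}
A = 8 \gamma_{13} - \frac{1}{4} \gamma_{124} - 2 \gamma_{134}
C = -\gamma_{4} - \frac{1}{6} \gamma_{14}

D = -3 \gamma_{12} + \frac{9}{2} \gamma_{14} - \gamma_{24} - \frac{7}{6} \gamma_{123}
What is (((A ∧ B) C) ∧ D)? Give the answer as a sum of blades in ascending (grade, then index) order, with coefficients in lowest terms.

step 1: 14 \gamma_{1234}
step 2: \frac{7}{3} \gamma_{23} - 14 \gamma_{123}
step 3: \frac{21}{2} \gamma_{1234}
Answer: \frac{21}{2} \gamma_{1234}


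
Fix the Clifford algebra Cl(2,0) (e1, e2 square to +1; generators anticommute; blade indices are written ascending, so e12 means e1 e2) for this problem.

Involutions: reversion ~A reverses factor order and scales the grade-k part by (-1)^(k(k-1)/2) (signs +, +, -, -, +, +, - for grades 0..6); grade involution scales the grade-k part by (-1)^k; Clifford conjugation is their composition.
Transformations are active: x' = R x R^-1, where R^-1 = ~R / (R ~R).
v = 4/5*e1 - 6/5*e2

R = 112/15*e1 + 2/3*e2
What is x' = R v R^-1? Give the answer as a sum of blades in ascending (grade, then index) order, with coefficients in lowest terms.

~R = 112/15*e1 + 2/3*e2, and R ~R = 12644/225, so R^-1 = ~R / (12644/225).
R v = 388/75 - 712/75*e12
Answer: 9084/15805*e1 + 20906/15805*e2


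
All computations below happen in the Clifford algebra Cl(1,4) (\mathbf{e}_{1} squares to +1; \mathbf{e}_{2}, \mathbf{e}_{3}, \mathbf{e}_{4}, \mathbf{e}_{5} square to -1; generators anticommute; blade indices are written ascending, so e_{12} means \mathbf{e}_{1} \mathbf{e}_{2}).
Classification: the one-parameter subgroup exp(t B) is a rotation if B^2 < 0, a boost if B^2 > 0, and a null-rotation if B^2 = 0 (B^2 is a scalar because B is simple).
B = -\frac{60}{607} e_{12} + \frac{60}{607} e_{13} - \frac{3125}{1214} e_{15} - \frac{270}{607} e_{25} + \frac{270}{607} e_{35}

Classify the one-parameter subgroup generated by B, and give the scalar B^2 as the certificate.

B^2 term by term: the squares give (-\frac{60}{607})^2*(e_{12})^2 + (\frac{60}{607})^2*(e_{13})^2 + (-\frac{3125}{1214})^2*(e_{15})^2 + (-\frac{270}{607})^2*(e_{25})^2 + (\frac{270}{607})^2*(e_{35})^2 = \frac{3600}{368449}*(+1) + \frac{3600}{368449}*(+1) + \frac{9765625}{1473796}*(+1) + \frac{72900}{368449}*(-1) + \frac{72900}{368449}*(-1) = \frac{25}{4} (each basis 2-blade squares to minus the product of its generators' squares); cross terms between blades sharing an index anticommute and cancel; the commuting (index-disjoint) pairs give grade-4 terms 2*c*c'*(blade product), which cancel blade by blade — e_{1235}: -\frac{32400}{368449} + \frac{32400}{368449} = 0 — confirming B is simple. So B^2 = \frac{25}{4}.
Answer: boost, certificate B^2 = \frac{25}{4}. Certificate logic: \frac{25}{4} is a conjugation-invariant scalar, so its sign fixes rotation versus boost versus null-rotation outright.
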